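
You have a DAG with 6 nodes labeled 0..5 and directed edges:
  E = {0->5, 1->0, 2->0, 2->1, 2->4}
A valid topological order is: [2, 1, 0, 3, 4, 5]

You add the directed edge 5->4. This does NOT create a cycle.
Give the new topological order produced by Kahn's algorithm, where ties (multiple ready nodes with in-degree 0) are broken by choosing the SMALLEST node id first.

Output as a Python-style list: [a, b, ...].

Answer: [2, 1, 0, 3, 5, 4]

Derivation:
Old toposort: [2, 1, 0, 3, 4, 5]
Added edge: 5->4
Position of 5 (5) > position of 4 (4). Must reorder: 5 must now come before 4.
Run Kahn's algorithm (break ties by smallest node id):
  initial in-degrees: [2, 1, 0, 0, 2, 1]
  ready (indeg=0): [2, 3]
  pop 2: indeg[0]->1; indeg[1]->0; indeg[4]->1 | ready=[1, 3] | order so far=[2]
  pop 1: indeg[0]->0 | ready=[0, 3] | order so far=[2, 1]
  pop 0: indeg[5]->0 | ready=[3, 5] | order so far=[2, 1, 0]
  pop 3: no out-edges | ready=[5] | order so far=[2, 1, 0, 3]
  pop 5: indeg[4]->0 | ready=[4] | order so far=[2, 1, 0, 3, 5]
  pop 4: no out-edges | ready=[] | order so far=[2, 1, 0, 3, 5, 4]
  Result: [2, 1, 0, 3, 5, 4]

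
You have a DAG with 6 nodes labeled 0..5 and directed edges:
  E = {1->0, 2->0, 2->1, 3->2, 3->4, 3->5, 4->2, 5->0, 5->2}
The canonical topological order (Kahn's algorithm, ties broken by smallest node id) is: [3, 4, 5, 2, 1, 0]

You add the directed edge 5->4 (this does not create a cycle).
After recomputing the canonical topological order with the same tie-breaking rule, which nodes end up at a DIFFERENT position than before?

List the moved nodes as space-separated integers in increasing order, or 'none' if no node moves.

Old toposort: [3, 4, 5, 2, 1, 0]
Added edge 5->4
Recompute Kahn (smallest-id tiebreak):
  initial in-degrees: [3, 1, 3, 0, 2, 1]
  ready (indeg=0): [3]
  pop 3: indeg[2]->2; indeg[4]->1; indeg[5]->0 | ready=[5] | order so far=[3]
  pop 5: indeg[0]->2; indeg[2]->1; indeg[4]->0 | ready=[4] | order so far=[3, 5]
  pop 4: indeg[2]->0 | ready=[2] | order so far=[3, 5, 4]
  pop 2: indeg[0]->1; indeg[1]->0 | ready=[1] | order so far=[3, 5, 4, 2]
  pop 1: indeg[0]->0 | ready=[0] | order so far=[3, 5, 4, 2, 1]
  pop 0: no out-edges | ready=[] | order so far=[3, 5, 4, 2, 1, 0]
New canonical toposort: [3, 5, 4, 2, 1, 0]
Compare positions:
  Node 0: index 5 -> 5 (same)
  Node 1: index 4 -> 4 (same)
  Node 2: index 3 -> 3 (same)
  Node 3: index 0 -> 0 (same)
  Node 4: index 1 -> 2 (moved)
  Node 5: index 2 -> 1 (moved)
Nodes that changed position: 4 5

Answer: 4 5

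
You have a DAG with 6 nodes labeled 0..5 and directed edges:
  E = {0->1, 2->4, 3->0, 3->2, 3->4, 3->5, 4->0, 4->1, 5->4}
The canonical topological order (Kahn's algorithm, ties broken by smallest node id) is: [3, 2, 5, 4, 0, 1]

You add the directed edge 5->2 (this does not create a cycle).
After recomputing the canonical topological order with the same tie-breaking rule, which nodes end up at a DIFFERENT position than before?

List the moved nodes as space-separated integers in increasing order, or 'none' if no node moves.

Old toposort: [3, 2, 5, 4, 0, 1]
Added edge 5->2
Recompute Kahn (smallest-id tiebreak):
  initial in-degrees: [2, 2, 2, 0, 3, 1]
  ready (indeg=0): [3]
  pop 3: indeg[0]->1; indeg[2]->1; indeg[4]->2; indeg[5]->0 | ready=[5] | order so far=[3]
  pop 5: indeg[2]->0; indeg[4]->1 | ready=[2] | order so far=[3, 5]
  pop 2: indeg[4]->0 | ready=[4] | order so far=[3, 5, 2]
  pop 4: indeg[0]->0; indeg[1]->1 | ready=[0] | order so far=[3, 5, 2, 4]
  pop 0: indeg[1]->0 | ready=[1] | order so far=[3, 5, 2, 4, 0]
  pop 1: no out-edges | ready=[] | order so far=[3, 5, 2, 4, 0, 1]
New canonical toposort: [3, 5, 2, 4, 0, 1]
Compare positions:
  Node 0: index 4 -> 4 (same)
  Node 1: index 5 -> 5 (same)
  Node 2: index 1 -> 2 (moved)
  Node 3: index 0 -> 0 (same)
  Node 4: index 3 -> 3 (same)
  Node 5: index 2 -> 1 (moved)
Nodes that changed position: 2 5

Answer: 2 5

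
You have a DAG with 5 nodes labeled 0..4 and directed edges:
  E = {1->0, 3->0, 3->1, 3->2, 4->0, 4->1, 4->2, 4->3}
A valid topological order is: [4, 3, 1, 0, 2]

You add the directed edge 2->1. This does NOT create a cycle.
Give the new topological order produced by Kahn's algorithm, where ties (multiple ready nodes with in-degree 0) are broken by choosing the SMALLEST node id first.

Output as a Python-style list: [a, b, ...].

Old toposort: [4, 3, 1, 0, 2]
Added edge: 2->1
Position of 2 (4) > position of 1 (2). Must reorder: 2 must now come before 1.
Run Kahn's algorithm (break ties by smallest node id):
  initial in-degrees: [3, 3, 2, 1, 0]
  ready (indeg=0): [4]
  pop 4: indeg[0]->2; indeg[1]->2; indeg[2]->1; indeg[3]->0 | ready=[3] | order so far=[4]
  pop 3: indeg[0]->1; indeg[1]->1; indeg[2]->0 | ready=[2] | order so far=[4, 3]
  pop 2: indeg[1]->0 | ready=[1] | order so far=[4, 3, 2]
  pop 1: indeg[0]->0 | ready=[0] | order so far=[4, 3, 2, 1]
  pop 0: no out-edges | ready=[] | order so far=[4, 3, 2, 1, 0]
  Result: [4, 3, 2, 1, 0]

Answer: [4, 3, 2, 1, 0]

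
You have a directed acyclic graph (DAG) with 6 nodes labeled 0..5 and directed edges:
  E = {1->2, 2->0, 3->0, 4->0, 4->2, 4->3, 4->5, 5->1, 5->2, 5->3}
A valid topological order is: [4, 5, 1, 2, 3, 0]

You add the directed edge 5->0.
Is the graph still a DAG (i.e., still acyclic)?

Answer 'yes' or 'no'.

Given toposort: [4, 5, 1, 2, 3, 0]
Position of 5: index 1; position of 0: index 5
New edge 5->0: forward
Forward edge: respects the existing order. Still a DAG, same toposort still valid.
Still a DAG? yes

Answer: yes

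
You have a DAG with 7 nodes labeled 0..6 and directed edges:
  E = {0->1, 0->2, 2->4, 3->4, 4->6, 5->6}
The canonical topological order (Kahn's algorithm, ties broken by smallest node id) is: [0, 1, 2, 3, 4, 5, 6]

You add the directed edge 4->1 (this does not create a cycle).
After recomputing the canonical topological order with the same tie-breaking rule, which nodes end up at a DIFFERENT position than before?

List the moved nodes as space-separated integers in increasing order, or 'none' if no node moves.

Old toposort: [0, 1, 2, 3, 4, 5, 6]
Added edge 4->1
Recompute Kahn (smallest-id tiebreak):
  initial in-degrees: [0, 2, 1, 0, 2, 0, 2]
  ready (indeg=0): [0, 3, 5]
  pop 0: indeg[1]->1; indeg[2]->0 | ready=[2, 3, 5] | order so far=[0]
  pop 2: indeg[4]->1 | ready=[3, 5] | order so far=[0, 2]
  pop 3: indeg[4]->0 | ready=[4, 5] | order so far=[0, 2, 3]
  pop 4: indeg[1]->0; indeg[6]->1 | ready=[1, 5] | order so far=[0, 2, 3, 4]
  pop 1: no out-edges | ready=[5] | order so far=[0, 2, 3, 4, 1]
  pop 5: indeg[6]->0 | ready=[6] | order so far=[0, 2, 3, 4, 1, 5]
  pop 6: no out-edges | ready=[] | order so far=[0, 2, 3, 4, 1, 5, 6]
New canonical toposort: [0, 2, 3, 4, 1, 5, 6]
Compare positions:
  Node 0: index 0 -> 0 (same)
  Node 1: index 1 -> 4 (moved)
  Node 2: index 2 -> 1 (moved)
  Node 3: index 3 -> 2 (moved)
  Node 4: index 4 -> 3 (moved)
  Node 5: index 5 -> 5 (same)
  Node 6: index 6 -> 6 (same)
Nodes that changed position: 1 2 3 4

Answer: 1 2 3 4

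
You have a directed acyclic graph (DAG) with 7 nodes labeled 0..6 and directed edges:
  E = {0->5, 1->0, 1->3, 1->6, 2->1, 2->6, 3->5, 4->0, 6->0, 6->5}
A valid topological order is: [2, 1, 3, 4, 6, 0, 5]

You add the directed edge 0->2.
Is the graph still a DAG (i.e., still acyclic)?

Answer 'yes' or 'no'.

Answer: no

Derivation:
Given toposort: [2, 1, 3, 4, 6, 0, 5]
Position of 0: index 5; position of 2: index 0
New edge 0->2: backward (u after v in old order)
Backward edge: old toposort is now invalid. Check if this creates a cycle.
Does 2 already reach 0? Reachable from 2: [0, 1, 2, 3, 5, 6]. YES -> cycle!
Still a DAG? no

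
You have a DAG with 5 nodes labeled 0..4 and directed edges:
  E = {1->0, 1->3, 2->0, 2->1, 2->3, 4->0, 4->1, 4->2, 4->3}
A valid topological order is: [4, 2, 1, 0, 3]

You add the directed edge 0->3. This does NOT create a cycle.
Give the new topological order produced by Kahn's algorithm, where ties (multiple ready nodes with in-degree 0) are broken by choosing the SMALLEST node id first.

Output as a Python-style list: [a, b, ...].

Old toposort: [4, 2, 1, 0, 3]
Added edge: 0->3
Position of 0 (3) < position of 3 (4). Old order still valid.
Run Kahn's algorithm (break ties by smallest node id):
  initial in-degrees: [3, 2, 1, 4, 0]
  ready (indeg=0): [4]
  pop 4: indeg[0]->2; indeg[1]->1; indeg[2]->0; indeg[3]->3 | ready=[2] | order so far=[4]
  pop 2: indeg[0]->1; indeg[1]->0; indeg[3]->2 | ready=[1] | order so far=[4, 2]
  pop 1: indeg[0]->0; indeg[3]->1 | ready=[0] | order so far=[4, 2, 1]
  pop 0: indeg[3]->0 | ready=[3] | order so far=[4, 2, 1, 0]
  pop 3: no out-edges | ready=[] | order so far=[4, 2, 1, 0, 3]
  Result: [4, 2, 1, 0, 3]

Answer: [4, 2, 1, 0, 3]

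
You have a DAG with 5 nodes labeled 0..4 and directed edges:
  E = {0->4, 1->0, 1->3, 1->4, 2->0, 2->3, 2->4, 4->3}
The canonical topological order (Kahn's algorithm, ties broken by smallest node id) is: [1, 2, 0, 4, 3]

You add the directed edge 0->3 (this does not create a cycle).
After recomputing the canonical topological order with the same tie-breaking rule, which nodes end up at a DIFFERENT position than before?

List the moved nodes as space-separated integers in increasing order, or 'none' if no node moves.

Answer: none

Derivation:
Old toposort: [1, 2, 0, 4, 3]
Added edge 0->3
Recompute Kahn (smallest-id tiebreak):
  initial in-degrees: [2, 0, 0, 4, 3]
  ready (indeg=0): [1, 2]
  pop 1: indeg[0]->1; indeg[3]->3; indeg[4]->2 | ready=[2] | order so far=[1]
  pop 2: indeg[0]->0; indeg[3]->2; indeg[4]->1 | ready=[0] | order so far=[1, 2]
  pop 0: indeg[3]->1; indeg[4]->0 | ready=[4] | order so far=[1, 2, 0]
  pop 4: indeg[3]->0 | ready=[3] | order so far=[1, 2, 0, 4]
  pop 3: no out-edges | ready=[] | order so far=[1, 2, 0, 4, 3]
New canonical toposort: [1, 2, 0, 4, 3]
Compare positions:
  Node 0: index 2 -> 2 (same)
  Node 1: index 0 -> 0 (same)
  Node 2: index 1 -> 1 (same)
  Node 3: index 4 -> 4 (same)
  Node 4: index 3 -> 3 (same)
Nodes that changed position: none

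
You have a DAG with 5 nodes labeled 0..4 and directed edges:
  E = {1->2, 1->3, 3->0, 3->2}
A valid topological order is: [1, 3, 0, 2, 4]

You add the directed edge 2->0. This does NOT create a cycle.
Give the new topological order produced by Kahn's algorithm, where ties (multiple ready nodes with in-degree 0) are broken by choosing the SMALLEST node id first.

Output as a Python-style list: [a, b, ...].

Old toposort: [1, 3, 0, 2, 4]
Added edge: 2->0
Position of 2 (3) > position of 0 (2). Must reorder: 2 must now come before 0.
Run Kahn's algorithm (break ties by smallest node id):
  initial in-degrees: [2, 0, 2, 1, 0]
  ready (indeg=0): [1, 4]
  pop 1: indeg[2]->1; indeg[3]->0 | ready=[3, 4] | order so far=[1]
  pop 3: indeg[0]->1; indeg[2]->0 | ready=[2, 4] | order so far=[1, 3]
  pop 2: indeg[0]->0 | ready=[0, 4] | order so far=[1, 3, 2]
  pop 0: no out-edges | ready=[4] | order so far=[1, 3, 2, 0]
  pop 4: no out-edges | ready=[] | order so far=[1, 3, 2, 0, 4]
  Result: [1, 3, 2, 0, 4]

Answer: [1, 3, 2, 0, 4]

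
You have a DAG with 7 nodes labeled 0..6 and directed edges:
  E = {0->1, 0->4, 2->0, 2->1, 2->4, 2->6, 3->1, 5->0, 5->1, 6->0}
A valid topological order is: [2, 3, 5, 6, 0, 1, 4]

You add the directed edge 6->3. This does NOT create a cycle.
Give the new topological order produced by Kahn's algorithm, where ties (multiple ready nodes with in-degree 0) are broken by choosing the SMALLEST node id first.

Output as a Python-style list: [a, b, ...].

Old toposort: [2, 3, 5, 6, 0, 1, 4]
Added edge: 6->3
Position of 6 (3) > position of 3 (1). Must reorder: 6 must now come before 3.
Run Kahn's algorithm (break ties by smallest node id):
  initial in-degrees: [3, 4, 0, 1, 2, 0, 1]
  ready (indeg=0): [2, 5]
  pop 2: indeg[0]->2; indeg[1]->3; indeg[4]->1; indeg[6]->0 | ready=[5, 6] | order so far=[2]
  pop 5: indeg[0]->1; indeg[1]->2 | ready=[6] | order so far=[2, 5]
  pop 6: indeg[0]->0; indeg[3]->0 | ready=[0, 3] | order so far=[2, 5, 6]
  pop 0: indeg[1]->1; indeg[4]->0 | ready=[3, 4] | order so far=[2, 5, 6, 0]
  pop 3: indeg[1]->0 | ready=[1, 4] | order so far=[2, 5, 6, 0, 3]
  pop 1: no out-edges | ready=[4] | order so far=[2, 5, 6, 0, 3, 1]
  pop 4: no out-edges | ready=[] | order so far=[2, 5, 6, 0, 3, 1, 4]
  Result: [2, 5, 6, 0, 3, 1, 4]

Answer: [2, 5, 6, 0, 3, 1, 4]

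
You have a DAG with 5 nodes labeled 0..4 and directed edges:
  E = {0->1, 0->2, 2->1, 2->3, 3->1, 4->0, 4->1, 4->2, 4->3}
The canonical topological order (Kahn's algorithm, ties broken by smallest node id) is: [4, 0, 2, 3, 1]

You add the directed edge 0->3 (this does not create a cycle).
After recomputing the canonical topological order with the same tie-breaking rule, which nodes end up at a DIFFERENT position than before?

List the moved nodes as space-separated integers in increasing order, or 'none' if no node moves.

Answer: none

Derivation:
Old toposort: [4, 0, 2, 3, 1]
Added edge 0->3
Recompute Kahn (smallest-id tiebreak):
  initial in-degrees: [1, 4, 2, 3, 0]
  ready (indeg=0): [4]
  pop 4: indeg[0]->0; indeg[1]->3; indeg[2]->1; indeg[3]->2 | ready=[0] | order so far=[4]
  pop 0: indeg[1]->2; indeg[2]->0; indeg[3]->1 | ready=[2] | order so far=[4, 0]
  pop 2: indeg[1]->1; indeg[3]->0 | ready=[3] | order so far=[4, 0, 2]
  pop 3: indeg[1]->0 | ready=[1] | order so far=[4, 0, 2, 3]
  pop 1: no out-edges | ready=[] | order so far=[4, 0, 2, 3, 1]
New canonical toposort: [4, 0, 2, 3, 1]
Compare positions:
  Node 0: index 1 -> 1 (same)
  Node 1: index 4 -> 4 (same)
  Node 2: index 2 -> 2 (same)
  Node 3: index 3 -> 3 (same)
  Node 4: index 0 -> 0 (same)
Nodes that changed position: none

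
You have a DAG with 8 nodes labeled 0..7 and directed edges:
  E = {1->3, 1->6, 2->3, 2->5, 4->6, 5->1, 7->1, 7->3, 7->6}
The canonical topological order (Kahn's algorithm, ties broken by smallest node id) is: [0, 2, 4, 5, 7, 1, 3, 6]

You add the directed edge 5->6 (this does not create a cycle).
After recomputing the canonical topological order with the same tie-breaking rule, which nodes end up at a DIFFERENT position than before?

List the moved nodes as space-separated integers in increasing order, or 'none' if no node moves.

Answer: none

Derivation:
Old toposort: [0, 2, 4, 5, 7, 1, 3, 6]
Added edge 5->6
Recompute Kahn (smallest-id tiebreak):
  initial in-degrees: [0, 2, 0, 3, 0, 1, 4, 0]
  ready (indeg=0): [0, 2, 4, 7]
  pop 0: no out-edges | ready=[2, 4, 7] | order so far=[0]
  pop 2: indeg[3]->2; indeg[5]->0 | ready=[4, 5, 7] | order so far=[0, 2]
  pop 4: indeg[6]->3 | ready=[5, 7] | order so far=[0, 2, 4]
  pop 5: indeg[1]->1; indeg[6]->2 | ready=[7] | order so far=[0, 2, 4, 5]
  pop 7: indeg[1]->0; indeg[3]->1; indeg[6]->1 | ready=[1] | order so far=[0, 2, 4, 5, 7]
  pop 1: indeg[3]->0; indeg[6]->0 | ready=[3, 6] | order so far=[0, 2, 4, 5, 7, 1]
  pop 3: no out-edges | ready=[6] | order so far=[0, 2, 4, 5, 7, 1, 3]
  pop 6: no out-edges | ready=[] | order so far=[0, 2, 4, 5, 7, 1, 3, 6]
New canonical toposort: [0, 2, 4, 5, 7, 1, 3, 6]
Compare positions:
  Node 0: index 0 -> 0 (same)
  Node 1: index 5 -> 5 (same)
  Node 2: index 1 -> 1 (same)
  Node 3: index 6 -> 6 (same)
  Node 4: index 2 -> 2 (same)
  Node 5: index 3 -> 3 (same)
  Node 6: index 7 -> 7 (same)
  Node 7: index 4 -> 4 (same)
Nodes that changed position: none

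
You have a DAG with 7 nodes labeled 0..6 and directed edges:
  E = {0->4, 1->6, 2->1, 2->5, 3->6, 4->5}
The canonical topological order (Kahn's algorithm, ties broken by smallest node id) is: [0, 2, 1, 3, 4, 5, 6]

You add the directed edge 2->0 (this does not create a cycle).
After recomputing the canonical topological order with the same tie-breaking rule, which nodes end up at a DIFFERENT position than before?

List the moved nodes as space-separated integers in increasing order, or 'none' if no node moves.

Answer: 0 2

Derivation:
Old toposort: [0, 2, 1, 3, 4, 5, 6]
Added edge 2->0
Recompute Kahn (smallest-id tiebreak):
  initial in-degrees: [1, 1, 0, 0, 1, 2, 2]
  ready (indeg=0): [2, 3]
  pop 2: indeg[0]->0; indeg[1]->0; indeg[5]->1 | ready=[0, 1, 3] | order so far=[2]
  pop 0: indeg[4]->0 | ready=[1, 3, 4] | order so far=[2, 0]
  pop 1: indeg[6]->1 | ready=[3, 4] | order so far=[2, 0, 1]
  pop 3: indeg[6]->0 | ready=[4, 6] | order so far=[2, 0, 1, 3]
  pop 4: indeg[5]->0 | ready=[5, 6] | order so far=[2, 0, 1, 3, 4]
  pop 5: no out-edges | ready=[6] | order so far=[2, 0, 1, 3, 4, 5]
  pop 6: no out-edges | ready=[] | order so far=[2, 0, 1, 3, 4, 5, 6]
New canonical toposort: [2, 0, 1, 3, 4, 5, 6]
Compare positions:
  Node 0: index 0 -> 1 (moved)
  Node 1: index 2 -> 2 (same)
  Node 2: index 1 -> 0 (moved)
  Node 3: index 3 -> 3 (same)
  Node 4: index 4 -> 4 (same)
  Node 5: index 5 -> 5 (same)
  Node 6: index 6 -> 6 (same)
Nodes that changed position: 0 2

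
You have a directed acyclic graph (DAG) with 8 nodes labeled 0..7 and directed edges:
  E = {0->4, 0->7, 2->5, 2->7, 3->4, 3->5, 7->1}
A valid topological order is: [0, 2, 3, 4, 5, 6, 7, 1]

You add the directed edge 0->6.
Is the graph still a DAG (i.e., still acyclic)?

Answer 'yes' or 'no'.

Given toposort: [0, 2, 3, 4, 5, 6, 7, 1]
Position of 0: index 0; position of 6: index 5
New edge 0->6: forward
Forward edge: respects the existing order. Still a DAG, same toposort still valid.
Still a DAG? yes

Answer: yes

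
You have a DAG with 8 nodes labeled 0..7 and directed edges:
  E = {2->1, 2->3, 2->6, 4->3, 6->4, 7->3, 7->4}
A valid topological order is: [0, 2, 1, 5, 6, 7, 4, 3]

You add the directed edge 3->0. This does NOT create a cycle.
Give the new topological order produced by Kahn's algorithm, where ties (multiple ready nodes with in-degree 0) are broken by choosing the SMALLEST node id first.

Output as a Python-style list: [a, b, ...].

Old toposort: [0, 2, 1, 5, 6, 7, 4, 3]
Added edge: 3->0
Position of 3 (7) > position of 0 (0). Must reorder: 3 must now come before 0.
Run Kahn's algorithm (break ties by smallest node id):
  initial in-degrees: [1, 1, 0, 3, 2, 0, 1, 0]
  ready (indeg=0): [2, 5, 7]
  pop 2: indeg[1]->0; indeg[3]->2; indeg[6]->0 | ready=[1, 5, 6, 7] | order so far=[2]
  pop 1: no out-edges | ready=[5, 6, 7] | order so far=[2, 1]
  pop 5: no out-edges | ready=[6, 7] | order so far=[2, 1, 5]
  pop 6: indeg[4]->1 | ready=[7] | order so far=[2, 1, 5, 6]
  pop 7: indeg[3]->1; indeg[4]->0 | ready=[4] | order so far=[2, 1, 5, 6, 7]
  pop 4: indeg[3]->0 | ready=[3] | order so far=[2, 1, 5, 6, 7, 4]
  pop 3: indeg[0]->0 | ready=[0] | order so far=[2, 1, 5, 6, 7, 4, 3]
  pop 0: no out-edges | ready=[] | order so far=[2, 1, 5, 6, 7, 4, 3, 0]
  Result: [2, 1, 5, 6, 7, 4, 3, 0]

Answer: [2, 1, 5, 6, 7, 4, 3, 0]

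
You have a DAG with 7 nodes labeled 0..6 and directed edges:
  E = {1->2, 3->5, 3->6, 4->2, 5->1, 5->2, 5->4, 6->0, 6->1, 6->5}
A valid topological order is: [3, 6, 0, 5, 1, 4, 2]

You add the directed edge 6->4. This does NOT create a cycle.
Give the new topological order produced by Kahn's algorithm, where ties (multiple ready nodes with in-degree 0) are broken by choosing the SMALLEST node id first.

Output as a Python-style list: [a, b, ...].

Answer: [3, 6, 0, 5, 1, 4, 2]

Derivation:
Old toposort: [3, 6, 0, 5, 1, 4, 2]
Added edge: 6->4
Position of 6 (1) < position of 4 (5). Old order still valid.
Run Kahn's algorithm (break ties by smallest node id):
  initial in-degrees: [1, 2, 3, 0, 2, 2, 1]
  ready (indeg=0): [3]
  pop 3: indeg[5]->1; indeg[6]->0 | ready=[6] | order so far=[3]
  pop 6: indeg[0]->0; indeg[1]->1; indeg[4]->1; indeg[5]->0 | ready=[0, 5] | order so far=[3, 6]
  pop 0: no out-edges | ready=[5] | order so far=[3, 6, 0]
  pop 5: indeg[1]->0; indeg[2]->2; indeg[4]->0 | ready=[1, 4] | order so far=[3, 6, 0, 5]
  pop 1: indeg[2]->1 | ready=[4] | order so far=[3, 6, 0, 5, 1]
  pop 4: indeg[2]->0 | ready=[2] | order so far=[3, 6, 0, 5, 1, 4]
  pop 2: no out-edges | ready=[] | order so far=[3, 6, 0, 5, 1, 4, 2]
  Result: [3, 6, 0, 5, 1, 4, 2]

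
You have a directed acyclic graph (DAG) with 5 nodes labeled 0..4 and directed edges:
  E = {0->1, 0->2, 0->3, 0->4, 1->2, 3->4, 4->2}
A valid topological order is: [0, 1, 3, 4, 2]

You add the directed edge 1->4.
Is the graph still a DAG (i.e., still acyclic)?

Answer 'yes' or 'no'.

Given toposort: [0, 1, 3, 4, 2]
Position of 1: index 1; position of 4: index 3
New edge 1->4: forward
Forward edge: respects the existing order. Still a DAG, same toposort still valid.
Still a DAG? yes

Answer: yes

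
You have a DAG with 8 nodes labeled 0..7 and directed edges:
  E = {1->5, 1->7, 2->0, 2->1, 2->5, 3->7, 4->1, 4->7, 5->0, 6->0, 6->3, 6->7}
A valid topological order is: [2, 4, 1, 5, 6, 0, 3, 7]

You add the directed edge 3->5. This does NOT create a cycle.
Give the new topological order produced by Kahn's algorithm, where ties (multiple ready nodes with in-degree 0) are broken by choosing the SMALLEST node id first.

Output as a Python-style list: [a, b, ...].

Answer: [2, 4, 1, 6, 3, 5, 0, 7]

Derivation:
Old toposort: [2, 4, 1, 5, 6, 0, 3, 7]
Added edge: 3->5
Position of 3 (6) > position of 5 (3). Must reorder: 3 must now come before 5.
Run Kahn's algorithm (break ties by smallest node id):
  initial in-degrees: [3, 2, 0, 1, 0, 3, 0, 4]
  ready (indeg=0): [2, 4, 6]
  pop 2: indeg[0]->2; indeg[1]->1; indeg[5]->2 | ready=[4, 6] | order so far=[2]
  pop 4: indeg[1]->0; indeg[7]->3 | ready=[1, 6] | order so far=[2, 4]
  pop 1: indeg[5]->1; indeg[7]->2 | ready=[6] | order so far=[2, 4, 1]
  pop 6: indeg[0]->1; indeg[3]->0; indeg[7]->1 | ready=[3] | order so far=[2, 4, 1, 6]
  pop 3: indeg[5]->0; indeg[7]->0 | ready=[5, 7] | order so far=[2, 4, 1, 6, 3]
  pop 5: indeg[0]->0 | ready=[0, 7] | order so far=[2, 4, 1, 6, 3, 5]
  pop 0: no out-edges | ready=[7] | order so far=[2, 4, 1, 6, 3, 5, 0]
  pop 7: no out-edges | ready=[] | order so far=[2, 4, 1, 6, 3, 5, 0, 7]
  Result: [2, 4, 1, 6, 3, 5, 0, 7]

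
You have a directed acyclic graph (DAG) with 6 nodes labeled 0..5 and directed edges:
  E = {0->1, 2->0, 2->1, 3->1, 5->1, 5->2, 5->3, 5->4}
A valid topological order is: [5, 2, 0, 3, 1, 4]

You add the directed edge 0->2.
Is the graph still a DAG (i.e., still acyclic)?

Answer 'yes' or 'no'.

Answer: no

Derivation:
Given toposort: [5, 2, 0, 3, 1, 4]
Position of 0: index 2; position of 2: index 1
New edge 0->2: backward (u after v in old order)
Backward edge: old toposort is now invalid. Check if this creates a cycle.
Does 2 already reach 0? Reachable from 2: [0, 1, 2]. YES -> cycle!
Still a DAG? no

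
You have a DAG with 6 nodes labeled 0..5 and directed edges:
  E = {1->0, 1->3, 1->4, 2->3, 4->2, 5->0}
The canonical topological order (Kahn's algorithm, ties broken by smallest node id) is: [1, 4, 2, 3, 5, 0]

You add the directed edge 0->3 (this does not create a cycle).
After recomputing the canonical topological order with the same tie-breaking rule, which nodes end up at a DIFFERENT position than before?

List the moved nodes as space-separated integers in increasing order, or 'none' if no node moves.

Answer: 0 3 5

Derivation:
Old toposort: [1, 4, 2, 3, 5, 0]
Added edge 0->3
Recompute Kahn (smallest-id tiebreak):
  initial in-degrees: [2, 0, 1, 3, 1, 0]
  ready (indeg=0): [1, 5]
  pop 1: indeg[0]->1; indeg[3]->2; indeg[4]->0 | ready=[4, 5] | order so far=[1]
  pop 4: indeg[2]->0 | ready=[2, 5] | order so far=[1, 4]
  pop 2: indeg[3]->1 | ready=[5] | order so far=[1, 4, 2]
  pop 5: indeg[0]->0 | ready=[0] | order so far=[1, 4, 2, 5]
  pop 0: indeg[3]->0 | ready=[3] | order so far=[1, 4, 2, 5, 0]
  pop 3: no out-edges | ready=[] | order so far=[1, 4, 2, 5, 0, 3]
New canonical toposort: [1, 4, 2, 5, 0, 3]
Compare positions:
  Node 0: index 5 -> 4 (moved)
  Node 1: index 0 -> 0 (same)
  Node 2: index 2 -> 2 (same)
  Node 3: index 3 -> 5 (moved)
  Node 4: index 1 -> 1 (same)
  Node 5: index 4 -> 3 (moved)
Nodes that changed position: 0 3 5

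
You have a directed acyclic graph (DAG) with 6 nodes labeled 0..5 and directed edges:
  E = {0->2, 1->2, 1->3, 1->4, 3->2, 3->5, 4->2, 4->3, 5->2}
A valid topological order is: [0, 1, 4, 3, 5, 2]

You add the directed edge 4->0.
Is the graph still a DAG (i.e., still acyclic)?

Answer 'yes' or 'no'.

Answer: yes

Derivation:
Given toposort: [0, 1, 4, 3, 5, 2]
Position of 4: index 2; position of 0: index 0
New edge 4->0: backward (u after v in old order)
Backward edge: old toposort is now invalid. Check if this creates a cycle.
Does 0 already reach 4? Reachable from 0: [0, 2]. NO -> still a DAG (reorder needed).
Still a DAG? yes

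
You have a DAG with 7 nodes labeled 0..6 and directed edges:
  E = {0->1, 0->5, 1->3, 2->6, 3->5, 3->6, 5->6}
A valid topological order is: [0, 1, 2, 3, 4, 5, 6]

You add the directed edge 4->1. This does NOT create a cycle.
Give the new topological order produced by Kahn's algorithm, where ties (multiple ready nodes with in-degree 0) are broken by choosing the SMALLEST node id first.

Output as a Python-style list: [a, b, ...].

Old toposort: [0, 1, 2, 3, 4, 5, 6]
Added edge: 4->1
Position of 4 (4) > position of 1 (1). Must reorder: 4 must now come before 1.
Run Kahn's algorithm (break ties by smallest node id):
  initial in-degrees: [0, 2, 0, 1, 0, 2, 3]
  ready (indeg=0): [0, 2, 4]
  pop 0: indeg[1]->1; indeg[5]->1 | ready=[2, 4] | order so far=[0]
  pop 2: indeg[6]->2 | ready=[4] | order so far=[0, 2]
  pop 4: indeg[1]->0 | ready=[1] | order so far=[0, 2, 4]
  pop 1: indeg[3]->0 | ready=[3] | order so far=[0, 2, 4, 1]
  pop 3: indeg[5]->0; indeg[6]->1 | ready=[5] | order so far=[0, 2, 4, 1, 3]
  pop 5: indeg[6]->0 | ready=[6] | order so far=[0, 2, 4, 1, 3, 5]
  pop 6: no out-edges | ready=[] | order so far=[0, 2, 4, 1, 3, 5, 6]
  Result: [0, 2, 4, 1, 3, 5, 6]

Answer: [0, 2, 4, 1, 3, 5, 6]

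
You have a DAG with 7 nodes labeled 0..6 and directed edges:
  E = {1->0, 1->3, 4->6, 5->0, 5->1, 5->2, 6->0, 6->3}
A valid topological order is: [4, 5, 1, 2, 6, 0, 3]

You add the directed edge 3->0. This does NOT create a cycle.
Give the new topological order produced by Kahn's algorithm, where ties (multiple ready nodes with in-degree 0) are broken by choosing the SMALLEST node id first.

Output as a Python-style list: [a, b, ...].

Answer: [4, 5, 1, 2, 6, 3, 0]

Derivation:
Old toposort: [4, 5, 1, 2, 6, 0, 3]
Added edge: 3->0
Position of 3 (6) > position of 0 (5). Must reorder: 3 must now come before 0.
Run Kahn's algorithm (break ties by smallest node id):
  initial in-degrees: [4, 1, 1, 2, 0, 0, 1]
  ready (indeg=0): [4, 5]
  pop 4: indeg[6]->0 | ready=[5, 6] | order so far=[4]
  pop 5: indeg[0]->3; indeg[1]->0; indeg[2]->0 | ready=[1, 2, 6] | order so far=[4, 5]
  pop 1: indeg[0]->2; indeg[3]->1 | ready=[2, 6] | order so far=[4, 5, 1]
  pop 2: no out-edges | ready=[6] | order so far=[4, 5, 1, 2]
  pop 6: indeg[0]->1; indeg[3]->0 | ready=[3] | order so far=[4, 5, 1, 2, 6]
  pop 3: indeg[0]->0 | ready=[0] | order so far=[4, 5, 1, 2, 6, 3]
  pop 0: no out-edges | ready=[] | order so far=[4, 5, 1, 2, 6, 3, 0]
  Result: [4, 5, 1, 2, 6, 3, 0]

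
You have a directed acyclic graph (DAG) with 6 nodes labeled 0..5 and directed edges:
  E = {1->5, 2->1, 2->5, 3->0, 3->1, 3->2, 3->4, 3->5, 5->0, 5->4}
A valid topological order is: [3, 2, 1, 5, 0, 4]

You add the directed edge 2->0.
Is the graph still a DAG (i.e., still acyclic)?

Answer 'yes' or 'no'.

Given toposort: [3, 2, 1, 5, 0, 4]
Position of 2: index 1; position of 0: index 4
New edge 2->0: forward
Forward edge: respects the existing order. Still a DAG, same toposort still valid.
Still a DAG? yes

Answer: yes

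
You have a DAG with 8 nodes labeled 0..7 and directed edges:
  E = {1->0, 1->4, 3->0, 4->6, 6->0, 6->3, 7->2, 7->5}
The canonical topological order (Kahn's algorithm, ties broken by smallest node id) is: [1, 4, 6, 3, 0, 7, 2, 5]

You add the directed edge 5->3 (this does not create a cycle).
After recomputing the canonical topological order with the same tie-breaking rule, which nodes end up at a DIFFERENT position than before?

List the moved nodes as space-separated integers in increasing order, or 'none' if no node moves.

Answer: 0 2 3 5 7

Derivation:
Old toposort: [1, 4, 6, 3, 0, 7, 2, 5]
Added edge 5->3
Recompute Kahn (smallest-id tiebreak):
  initial in-degrees: [3, 0, 1, 2, 1, 1, 1, 0]
  ready (indeg=0): [1, 7]
  pop 1: indeg[0]->2; indeg[4]->0 | ready=[4, 7] | order so far=[1]
  pop 4: indeg[6]->0 | ready=[6, 7] | order so far=[1, 4]
  pop 6: indeg[0]->1; indeg[3]->1 | ready=[7] | order so far=[1, 4, 6]
  pop 7: indeg[2]->0; indeg[5]->0 | ready=[2, 5] | order so far=[1, 4, 6, 7]
  pop 2: no out-edges | ready=[5] | order so far=[1, 4, 6, 7, 2]
  pop 5: indeg[3]->0 | ready=[3] | order so far=[1, 4, 6, 7, 2, 5]
  pop 3: indeg[0]->0 | ready=[0] | order so far=[1, 4, 6, 7, 2, 5, 3]
  pop 0: no out-edges | ready=[] | order so far=[1, 4, 6, 7, 2, 5, 3, 0]
New canonical toposort: [1, 4, 6, 7, 2, 5, 3, 0]
Compare positions:
  Node 0: index 4 -> 7 (moved)
  Node 1: index 0 -> 0 (same)
  Node 2: index 6 -> 4 (moved)
  Node 3: index 3 -> 6 (moved)
  Node 4: index 1 -> 1 (same)
  Node 5: index 7 -> 5 (moved)
  Node 6: index 2 -> 2 (same)
  Node 7: index 5 -> 3 (moved)
Nodes that changed position: 0 2 3 5 7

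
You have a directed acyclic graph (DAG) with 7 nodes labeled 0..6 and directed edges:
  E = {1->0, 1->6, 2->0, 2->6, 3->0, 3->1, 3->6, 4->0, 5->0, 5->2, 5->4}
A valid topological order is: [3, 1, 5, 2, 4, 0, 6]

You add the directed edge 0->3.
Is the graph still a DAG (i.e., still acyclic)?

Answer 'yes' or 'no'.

Answer: no

Derivation:
Given toposort: [3, 1, 5, 2, 4, 0, 6]
Position of 0: index 5; position of 3: index 0
New edge 0->3: backward (u after v in old order)
Backward edge: old toposort is now invalid. Check if this creates a cycle.
Does 3 already reach 0? Reachable from 3: [0, 1, 3, 6]. YES -> cycle!
Still a DAG? no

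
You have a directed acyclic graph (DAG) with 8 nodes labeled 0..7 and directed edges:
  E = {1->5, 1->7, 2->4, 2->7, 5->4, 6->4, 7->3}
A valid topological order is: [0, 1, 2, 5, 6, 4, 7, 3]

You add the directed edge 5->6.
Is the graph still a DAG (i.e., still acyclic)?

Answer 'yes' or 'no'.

Given toposort: [0, 1, 2, 5, 6, 4, 7, 3]
Position of 5: index 3; position of 6: index 4
New edge 5->6: forward
Forward edge: respects the existing order. Still a DAG, same toposort still valid.
Still a DAG? yes

Answer: yes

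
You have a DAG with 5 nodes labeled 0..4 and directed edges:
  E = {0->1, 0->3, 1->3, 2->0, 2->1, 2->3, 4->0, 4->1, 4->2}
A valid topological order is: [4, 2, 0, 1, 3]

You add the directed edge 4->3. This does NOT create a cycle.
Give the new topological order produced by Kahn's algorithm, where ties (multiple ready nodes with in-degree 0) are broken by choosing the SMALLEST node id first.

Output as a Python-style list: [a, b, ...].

Old toposort: [4, 2, 0, 1, 3]
Added edge: 4->3
Position of 4 (0) < position of 3 (4). Old order still valid.
Run Kahn's algorithm (break ties by smallest node id):
  initial in-degrees: [2, 3, 1, 4, 0]
  ready (indeg=0): [4]
  pop 4: indeg[0]->1; indeg[1]->2; indeg[2]->0; indeg[3]->3 | ready=[2] | order so far=[4]
  pop 2: indeg[0]->0; indeg[1]->1; indeg[3]->2 | ready=[0] | order so far=[4, 2]
  pop 0: indeg[1]->0; indeg[3]->1 | ready=[1] | order so far=[4, 2, 0]
  pop 1: indeg[3]->0 | ready=[3] | order so far=[4, 2, 0, 1]
  pop 3: no out-edges | ready=[] | order so far=[4, 2, 0, 1, 3]
  Result: [4, 2, 0, 1, 3]

Answer: [4, 2, 0, 1, 3]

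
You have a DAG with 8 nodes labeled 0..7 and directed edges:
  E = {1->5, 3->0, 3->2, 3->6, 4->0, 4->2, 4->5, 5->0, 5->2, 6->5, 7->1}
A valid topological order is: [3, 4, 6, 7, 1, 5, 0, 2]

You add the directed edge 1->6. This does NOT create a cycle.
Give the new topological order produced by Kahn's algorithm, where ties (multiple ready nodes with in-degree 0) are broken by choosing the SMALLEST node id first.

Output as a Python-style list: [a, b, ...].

Old toposort: [3, 4, 6, 7, 1, 5, 0, 2]
Added edge: 1->6
Position of 1 (4) > position of 6 (2). Must reorder: 1 must now come before 6.
Run Kahn's algorithm (break ties by smallest node id):
  initial in-degrees: [3, 1, 3, 0, 0, 3, 2, 0]
  ready (indeg=0): [3, 4, 7]
  pop 3: indeg[0]->2; indeg[2]->2; indeg[6]->1 | ready=[4, 7] | order so far=[3]
  pop 4: indeg[0]->1; indeg[2]->1; indeg[5]->2 | ready=[7] | order so far=[3, 4]
  pop 7: indeg[1]->0 | ready=[1] | order so far=[3, 4, 7]
  pop 1: indeg[5]->1; indeg[6]->0 | ready=[6] | order so far=[3, 4, 7, 1]
  pop 6: indeg[5]->0 | ready=[5] | order so far=[3, 4, 7, 1, 6]
  pop 5: indeg[0]->0; indeg[2]->0 | ready=[0, 2] | order so far=[3, 4, 7, 1, 6, 5]
  pop 0: no out-edges | ready=[2] | order so far=[3, 4, 7, 1, 6, 5, 0]
  pop 2: no out-edges | ready=[] | order so far=[3, 4, 7, 1, 6, 5, 0, 2]
  Result: [3, 4, 7, 1, 6, 5, 0, 2]

Answer: [3, 4, 7, 1, 6, 5, 0, 2]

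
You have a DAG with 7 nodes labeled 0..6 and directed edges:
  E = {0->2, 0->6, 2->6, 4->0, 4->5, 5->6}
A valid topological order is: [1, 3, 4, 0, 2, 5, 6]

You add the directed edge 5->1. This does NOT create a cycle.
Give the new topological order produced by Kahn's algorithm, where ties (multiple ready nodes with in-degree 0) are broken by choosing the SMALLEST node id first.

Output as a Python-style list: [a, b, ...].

Old toposort: [1, 3, 4, 0, 2, 5, 6]
Added edge: 5->1
Position of 5 (5) > position of 1 (0). Must reorder: 5 must now come before 1.
Run Kahn's algorithm (break ties by smallest node id):
  initial in-degrees: [1, 1, 1, 0, 0, 1, 3]
  ready (indeg=0): [3, 4]
  pop 3: no out-edges | ready=[4] | order so far=[3]
  pop 4: indeg[0]->0; indeg[5]->0 | ready=[0, 5] | order so far=[3, 4]
  pop 0: indeg[2]->0; indeg[6]->2 | ready=[2, 5] | order so far=[3, 4, 0]
  pop 2: indeg[6]->1 | ready=[5] | order so far=[3, 4, 0, 2]
  pop 5: indeg[1]->0; indeg[6]->0 | ready=[1, 6] | order so far=[3, 4, 0, 2, 5]
  pop 1: no out-edges | ready=[6] | order so far=[3, 4, 0, 2, 5, 1]
  pop 6: no out-edges | ready=[] | order so far=[3, 4, 0, 2, 5, 1, 6]
  Result: [3, 4, 0, 2, 5, 1, 6]

Answer: [3, 4, 0, 2, 5, 1, 6]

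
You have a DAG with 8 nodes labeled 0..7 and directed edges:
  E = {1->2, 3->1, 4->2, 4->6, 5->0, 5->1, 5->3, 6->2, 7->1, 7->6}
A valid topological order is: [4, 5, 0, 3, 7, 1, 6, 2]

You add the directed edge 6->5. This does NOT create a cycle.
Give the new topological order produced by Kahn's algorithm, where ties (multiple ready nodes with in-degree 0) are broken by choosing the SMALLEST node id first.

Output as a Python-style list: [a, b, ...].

Answer: [4, 7, 6, 5, 0, 3, 1, 2]

Derivation:
Old toposort: [4, 5, 0, 3, 7, 1, 6, 2]
Added edge: 6->5
Position of 6 (6) > position of 5 (1). Must reorder: 6 must now come before 5.
Run Kahn's algorithm (break ties by smallest node id):
  initial in-degrees: [1, 3, 3, 1, 0, 1, 2, 0]
  ready (indeg=0): [4, 7]
  pop 4: indeg[2]->2; indeg[6]->1 | ready=[7] | order so far=[4]
  pop 7: indeg[1]->2; indeg[6]->0 | ready=[6] | order so far=[4, 7]
  pop 6: indeg[2]->1; indeg[5]->0 | ready=[5] | order so far=[4, 7, 6]
  pop 5: indeg[0]->0; indeg[1]->1; indeg[3]->0 | ready=[0, 3] | order so far=[4, 7, 6, 5]
  pop 0: no out-edges | ready=[3] | order so far=[4, 7, 6, 5, 0]
  pop 3: indeg[1]->0 | ready=[1] | order so far=[4, 7, 6, 5, 0, 3]
  pop 1: indeg[2]->0 | ready=[2] | order so far=[4, 7, 6, 5, 0, 3, 1]
  pop 2: no out-edges | ready=[] | order so far=[4, 7, 6, 5, 0, 3, 1, 2]
  Result: [4, 7, 6, 5, 0, 3, 1, 2]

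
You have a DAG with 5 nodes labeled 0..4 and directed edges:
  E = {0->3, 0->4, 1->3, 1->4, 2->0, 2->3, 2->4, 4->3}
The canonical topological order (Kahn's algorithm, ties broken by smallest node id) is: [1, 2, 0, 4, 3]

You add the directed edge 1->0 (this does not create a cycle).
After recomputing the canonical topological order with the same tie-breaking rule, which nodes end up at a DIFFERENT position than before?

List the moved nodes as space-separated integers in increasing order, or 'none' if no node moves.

Answer: none

Derivation:
Old toposort: [1, 2, 0, 4, 3]
Added edge 1->0
Recompute Kahn (smallest-id tiebreak):
  initial in-degrees: [2, 0, 0, 4, 3]
  ready (indeg=0): [1, 2]
  pop 1: indeg[0]->1; indeg[3]->3; indeg[4]->2 | ready=[2] | order so far=[1]
  pop 2: indeg[0]->0; indeg[3]->2; indeg[4]->1 | ready=[0] | order so far=[1, 2]
  pop 0: indeg[3]->1; indeg[4]->0 | ready=[4] | order so far=[1, 2, 0]
  pop 4: indeg[3]->0 | ready=[3] | order so far=[1, 2, 0, 4]
  pop 3: no out-edges | ready=[] | order so far=[1, 2, 0, 4, 3]
New canonical toposort: [1, 2, 0, 4, 3]
Compare positions:
  Node 0: index 2 -> 2 (same)
  Node 1: index 0 -> 0 (same)
  Node 2: index 1 -> 1 (same)
  Node 3: index 4 -> 4 (same)
  Node 4: index 3 -> 3 (same)
Nodes that changed position: none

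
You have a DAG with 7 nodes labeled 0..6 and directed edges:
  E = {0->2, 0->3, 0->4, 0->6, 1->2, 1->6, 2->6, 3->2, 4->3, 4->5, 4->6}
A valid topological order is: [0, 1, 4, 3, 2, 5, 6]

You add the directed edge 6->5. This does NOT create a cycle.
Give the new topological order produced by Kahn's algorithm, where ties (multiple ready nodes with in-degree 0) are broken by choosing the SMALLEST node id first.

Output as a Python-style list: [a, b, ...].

Old toposort: [0, 1, 4, 3, 2, 5, 6]
Added edge: 6->5
Position of 6 (6) > position of 5 (5). Must reorder: 6 must now come before 5.
Run Kahn's algorithm (break ties by smallest node id):
  initial in-degrees: [0, 0, 3, 2, 1, 2, 4]
  ready (indeg=0): [0, 1]
  pop 0: indeg[2]->2; indeg[3]->1; indeg[4]->0; indeg[6]->3 | ready=[1, 4] | order so far=[0]
  pop 1: indeg[2]->1; indeg[6]->2 | ready=[4] | order so far=[0, 1]
  pop 4: indeg[3]->0; indeg[5]->1; indeg[6]->1 | ready=[3] | order so far=[0, 1, 4]
  pop 3: indeg[2]->0 | ready=[2] | order so far=[0, 1, 4, 3]
  pop 2: indeg[6]->0 | ready=[6] | order so far=[0, 1, 4, 3, 2]
  pop 6: indeg[5]->0 | ready=[5] | order so far=[0, 1, 4, 3, 2, 6]
  pop 5: no out-edges | ready=[] | order so far=[0, 1, 4, 3, 2, 6, 5]
  Result: [0, 1, 4, 3, 2, 6, 5]

Answer: [0, 1, 4, 3, 2, 6, 5]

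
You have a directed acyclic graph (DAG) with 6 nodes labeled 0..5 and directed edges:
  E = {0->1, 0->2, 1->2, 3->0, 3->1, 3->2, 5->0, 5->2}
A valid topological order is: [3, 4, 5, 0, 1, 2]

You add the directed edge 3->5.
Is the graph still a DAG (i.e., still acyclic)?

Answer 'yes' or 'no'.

Given toposort: [3, 4, 5, 0, 1, 2]
Position of 3: index 0; position of 5: index 2
New edge 3->5: forward
Forward edge: respects the existing order. Still a DAG, same toposort still valid.
Still a DAG? yes

Answer: yes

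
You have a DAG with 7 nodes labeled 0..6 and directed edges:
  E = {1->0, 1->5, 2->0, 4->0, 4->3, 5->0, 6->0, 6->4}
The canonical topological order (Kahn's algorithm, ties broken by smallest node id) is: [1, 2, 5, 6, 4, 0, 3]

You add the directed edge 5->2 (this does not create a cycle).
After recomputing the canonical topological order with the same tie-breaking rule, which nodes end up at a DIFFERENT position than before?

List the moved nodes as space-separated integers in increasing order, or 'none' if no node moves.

Answer: 2 5

Derivation:
Old toposort: [1, 2, 5, 6, 4, 0, 3]
Added edge 5->2
Recompute Kahn (smallest-id tiebreak):
  initial in-degrees: [5, 0, 1, 1, 1, 1, 0]
  ready (indeg=0): [1, 6]
  pop 1: indeg[0]->4; indeg[5]->0 | ready=[5, 6] | order so far=[1]
  pop 5: indeg[0]->3; indeg[2]->0 | ready=[2, 6] | order so far=[1, 5]
  pop 2: indeg[0]->2 | ready=[6] | order so far=[1, 5, 2]
  pop 6: indeg[0]->1; indeg[4]->0 | ready=[4] | order so far=[1, 5, 2, 6]
  pop 4: indeg[0]->0; indeg[3]->0 | ready=[0, 3] | order so far=[1, 5, 2, 6, 4]
  pop 0: no out-edges | ready=[3] | order so far=[1, 5, 2, 6, 4, 0]
  pop 3: no out-edges | ready=[] | order so far=[1, 5, 2, 6, 4, 0, 3]
New canonical toposort: [1, 5, 2, 6, 4, 0, 3]
Compare positions:
  Node 0: index 5 -> 5 (same)
  Node 1: index 0 -> 0 (same)
  Node 2: index 1 -> 2 (moved)
  Node 3: index 6 -> 6 (same)
  Node 4: index 4 -> 4 (same)
  Node 5: index 2 -> 1 (moved)
  Node 6: index 3 -> 3 (same)
Nodes that changed position: 2 5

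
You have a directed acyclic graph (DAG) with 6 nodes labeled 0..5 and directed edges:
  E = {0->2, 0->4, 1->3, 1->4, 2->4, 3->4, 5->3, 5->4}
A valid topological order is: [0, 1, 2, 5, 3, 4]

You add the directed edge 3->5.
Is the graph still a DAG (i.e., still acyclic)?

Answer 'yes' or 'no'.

Answer: no

Derivation:
Given toposort: [0, 1, 2, 5, 3, 4]
Position of 3: index 4; position of 5: index 3
New edge 3->5: backward (u after v in old order)
Backward edge: old toposort is now invalid. Check if this creates a cycle.
Does 5 already reach 3? Reachable from 5: [3, 4, 5]. YES -> cycle!
Still a DAG? no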